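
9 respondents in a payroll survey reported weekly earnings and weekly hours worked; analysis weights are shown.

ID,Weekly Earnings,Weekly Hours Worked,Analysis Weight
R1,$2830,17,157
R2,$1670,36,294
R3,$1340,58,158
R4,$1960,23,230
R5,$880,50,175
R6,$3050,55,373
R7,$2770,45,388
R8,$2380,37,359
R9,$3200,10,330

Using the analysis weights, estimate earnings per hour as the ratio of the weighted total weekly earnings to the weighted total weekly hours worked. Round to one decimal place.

64.5

Σ wᵢ·y = 2830×157 + 1670×294 + 1340×158 + 1960×230 + 880×175 + 3050×373 + 2770×388 + 2380×359 + 3200×330
  = 444310 + 490980 + 211720 + 450800 + 154000 + 1137650 + 1074760 + 854420 + 1056000 = 5874640
Σ wᵢ·x = 17×157 + 36×294 + 58×158 + 23×230 + 50×175 + 55×373 + 45×388 + 37×359 + 10×330
  = 2669 + 10584 + 9164 + 5290 + 8750 + 20515 + 17460 + 13283 + 3300 = 91015
Ratio = 5874640 / 91015 = 64.545844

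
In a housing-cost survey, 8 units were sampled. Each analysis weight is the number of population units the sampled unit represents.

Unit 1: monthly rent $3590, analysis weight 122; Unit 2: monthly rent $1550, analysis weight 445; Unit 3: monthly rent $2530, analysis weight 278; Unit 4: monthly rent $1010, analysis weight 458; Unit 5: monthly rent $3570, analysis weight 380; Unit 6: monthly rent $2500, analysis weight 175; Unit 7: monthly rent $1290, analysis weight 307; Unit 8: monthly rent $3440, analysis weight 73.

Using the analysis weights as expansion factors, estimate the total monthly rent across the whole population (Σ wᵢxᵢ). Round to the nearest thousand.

Weighted total = 3590×122 + 1550×445 + 2530×278 + 1010×458 + 3570×380 + 2500×175 + 1290×307 + 3440×73
  = 437980 + 689750 + 703340 + 462580 + 1356600 + 437500 + 396030 + 251120 = 4734900

4735000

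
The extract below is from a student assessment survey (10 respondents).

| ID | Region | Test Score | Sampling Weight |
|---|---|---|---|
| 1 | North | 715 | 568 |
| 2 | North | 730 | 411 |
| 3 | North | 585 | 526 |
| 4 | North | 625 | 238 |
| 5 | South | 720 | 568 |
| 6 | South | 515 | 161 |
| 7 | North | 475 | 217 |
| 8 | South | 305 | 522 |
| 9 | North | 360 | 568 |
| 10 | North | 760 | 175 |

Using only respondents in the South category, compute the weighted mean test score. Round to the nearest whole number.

520

South rows: 5, 6, 8
Weighted sum = 720×568 + 515×161 + 305×522
  = 408960 + 82915 + 159210 = 651085
Sum of weights = 1251
Weighted mean = 651085 / 1251 = 520.45164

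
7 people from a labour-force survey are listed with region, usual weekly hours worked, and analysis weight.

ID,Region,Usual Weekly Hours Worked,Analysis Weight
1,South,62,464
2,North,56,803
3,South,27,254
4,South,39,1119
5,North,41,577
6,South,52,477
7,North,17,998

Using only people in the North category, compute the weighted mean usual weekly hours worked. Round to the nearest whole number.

36

North rows: 2, 5, 7
Weighted sum = 56×803 + 41×577 + 17×998
  = 44968 + 23657 + 16966 = 85591
Sum of weights = 803 + 577 + 998 = 2378
Weighted mean = 85591 / 2378 = 35.992851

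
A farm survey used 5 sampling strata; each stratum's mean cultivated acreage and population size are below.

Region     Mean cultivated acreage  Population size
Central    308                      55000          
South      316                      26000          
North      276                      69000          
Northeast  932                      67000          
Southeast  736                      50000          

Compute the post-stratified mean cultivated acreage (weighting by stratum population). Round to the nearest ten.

Σ Nₕ·x̄ₕ = 308×55000 + 316×26000 + 276×69000 + 932×67000 + 736×50000
  = 16940000 + 8216000 + 19044000 + 62444000 + 36800000 = 143444000
Σ Nₕ = 55000 + 26000 + 69000 + 67000 + 50000 = 267000
Overall mean = 143444000 / 267000 = 537.24345

540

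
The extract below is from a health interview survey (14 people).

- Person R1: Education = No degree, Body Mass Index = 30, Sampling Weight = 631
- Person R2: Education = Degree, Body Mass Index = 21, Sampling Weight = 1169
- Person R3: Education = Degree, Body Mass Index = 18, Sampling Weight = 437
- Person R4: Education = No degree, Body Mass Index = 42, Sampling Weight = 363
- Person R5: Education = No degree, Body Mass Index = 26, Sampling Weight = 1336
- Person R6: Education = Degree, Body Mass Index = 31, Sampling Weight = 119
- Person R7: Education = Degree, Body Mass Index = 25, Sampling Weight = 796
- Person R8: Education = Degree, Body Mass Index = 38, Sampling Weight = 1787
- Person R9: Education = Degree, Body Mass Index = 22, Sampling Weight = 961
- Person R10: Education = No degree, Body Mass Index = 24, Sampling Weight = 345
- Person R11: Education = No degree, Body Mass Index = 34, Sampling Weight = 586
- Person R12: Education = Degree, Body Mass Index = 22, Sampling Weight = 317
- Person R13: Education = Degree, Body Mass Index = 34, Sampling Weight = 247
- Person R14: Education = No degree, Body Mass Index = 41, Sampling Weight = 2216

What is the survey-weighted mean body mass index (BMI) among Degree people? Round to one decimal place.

Degree rows: R2, R3, R6, R7, R8, R9, R12, R13
Weighted sum = 21×1169 + 18×437 + 31×119 + 25×796 + 38×1787 + 22×961 + 22×317 + 34×247
  = 24549 + 7866 + 3689 + 19900 + 67906 + 21142 + 6974 + 8398 = 160424
Sum of weights = 1169 + 437 + 119 + 796 + 1787 + 961 + 317 + 247 = 5833
Weighted mean = 160424 / 5833 = 27.502829

27.5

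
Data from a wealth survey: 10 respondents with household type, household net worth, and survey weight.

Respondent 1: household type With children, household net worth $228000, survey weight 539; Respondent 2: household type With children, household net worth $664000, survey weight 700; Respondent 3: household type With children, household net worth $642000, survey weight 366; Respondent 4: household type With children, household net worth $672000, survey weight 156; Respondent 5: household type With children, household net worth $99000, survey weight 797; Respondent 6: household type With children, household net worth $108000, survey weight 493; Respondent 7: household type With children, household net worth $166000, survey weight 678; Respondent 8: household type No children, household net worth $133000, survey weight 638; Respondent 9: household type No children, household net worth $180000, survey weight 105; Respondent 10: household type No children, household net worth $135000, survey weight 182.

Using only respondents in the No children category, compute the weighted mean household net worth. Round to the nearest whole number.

138729

No children rows: 8, 9, 10
Weighted sum = 133000×638 + 180000×105 + 135000×182
  = 84854000 + 18900000 + 24570000 = 128324000
Sum of weights = 925
Weighted mean = 128324000 / 925 = 138728.65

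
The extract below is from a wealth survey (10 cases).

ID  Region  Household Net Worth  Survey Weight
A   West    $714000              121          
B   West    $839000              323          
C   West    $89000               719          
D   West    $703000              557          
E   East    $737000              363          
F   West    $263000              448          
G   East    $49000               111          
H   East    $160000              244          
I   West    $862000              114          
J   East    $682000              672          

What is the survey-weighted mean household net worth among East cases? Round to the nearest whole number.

East rows: E, G, H, J
Weighted sum = 770314000
Sum of weights = 363 + 111 + 244 + 672 = 1390
Weighted mean = 770314000 / 1390 = 554182.73

554183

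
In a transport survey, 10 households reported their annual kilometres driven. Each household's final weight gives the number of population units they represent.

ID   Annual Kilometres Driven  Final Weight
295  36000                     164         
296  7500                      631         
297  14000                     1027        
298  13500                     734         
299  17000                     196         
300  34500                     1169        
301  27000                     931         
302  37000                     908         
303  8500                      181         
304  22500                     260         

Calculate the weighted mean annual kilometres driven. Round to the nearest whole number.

23336

Weighted sum = 36000×164 + 7500×631 + 14000×1027 + 13500×734 + 17000×196 + 34500×1169 + 27000×931 + 37000×908 + 8500×181 + 22500×260
  = 5904000 + 4732500 + 14378000 + 9909000 + 3332000 + 40330500 + 25137000 + 33596000 + 1538500 + 5850000 = 144707500
Sum of weights = 6201
Weighted mean = 144707500 / 6201 = 23336.155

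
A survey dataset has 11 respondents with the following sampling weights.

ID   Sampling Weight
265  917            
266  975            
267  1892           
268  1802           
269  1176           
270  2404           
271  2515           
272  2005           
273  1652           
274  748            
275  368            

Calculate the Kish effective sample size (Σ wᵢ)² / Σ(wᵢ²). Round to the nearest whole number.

9

Σ wᵢ = 917 + 975 + 1892 + 1802 + 1176 + 2404 + 2515 + 2005 + 1652 + 748 + 368 = 16454
Σ wᵢ² = 29549856
n_eff = 16454² / 29549856 = 270734116 / 29549856 = 9.1619437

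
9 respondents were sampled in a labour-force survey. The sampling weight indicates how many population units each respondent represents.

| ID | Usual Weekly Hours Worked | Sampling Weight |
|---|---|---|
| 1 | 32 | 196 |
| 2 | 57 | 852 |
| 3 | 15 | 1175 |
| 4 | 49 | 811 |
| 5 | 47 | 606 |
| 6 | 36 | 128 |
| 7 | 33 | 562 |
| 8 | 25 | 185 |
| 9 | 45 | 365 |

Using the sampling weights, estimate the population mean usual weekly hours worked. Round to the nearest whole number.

38

Weighted sum = 32×196 + 57×852 + 15×1175 + 49×811 + 47×606 + 36×128 + 33×562 + 25×185 + 45×365
  = 184886
Sum of weights = 196 + 852 + 1175 + 811 + 606 + 128 + 562 + 185 + 365 = 4880
Weighted mean = 184886 / 4880 = 37.886475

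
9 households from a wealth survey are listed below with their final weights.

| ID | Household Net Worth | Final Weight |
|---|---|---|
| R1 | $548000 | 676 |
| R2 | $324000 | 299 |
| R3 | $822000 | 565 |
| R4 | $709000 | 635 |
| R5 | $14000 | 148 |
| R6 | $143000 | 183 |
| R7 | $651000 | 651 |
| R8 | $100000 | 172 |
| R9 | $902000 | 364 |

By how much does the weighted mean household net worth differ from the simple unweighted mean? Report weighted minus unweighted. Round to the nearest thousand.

Unweighted sum = 4213000
Unweighted mean = 4213000 / 9 = 468111.11
Weighted sum = 548000×676 + 324000×299 + 822000×565 + 709000×635 + 14000×148 + 143000×183 + 651000×651 + 100000×172 + 902000×364
  = 2179539000
Sum of weights = 3693
Weighted mean = 2179539000 / 3693 = 590181.15
Difference (weighted minus unweighted) = 122070.04

122000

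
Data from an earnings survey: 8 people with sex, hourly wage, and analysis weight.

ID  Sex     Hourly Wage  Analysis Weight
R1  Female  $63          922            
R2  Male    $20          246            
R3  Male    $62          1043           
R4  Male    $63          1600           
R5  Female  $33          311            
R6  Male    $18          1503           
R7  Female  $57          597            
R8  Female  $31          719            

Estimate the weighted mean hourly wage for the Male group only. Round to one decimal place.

Male rows: R2, R3, R4, R6
Weighted sum = 197440
Sum of weights = 246 + 1043 + 1600 + 1503 = 4392
Weighted mean = 197440 / 4392 = 44.954463

45.0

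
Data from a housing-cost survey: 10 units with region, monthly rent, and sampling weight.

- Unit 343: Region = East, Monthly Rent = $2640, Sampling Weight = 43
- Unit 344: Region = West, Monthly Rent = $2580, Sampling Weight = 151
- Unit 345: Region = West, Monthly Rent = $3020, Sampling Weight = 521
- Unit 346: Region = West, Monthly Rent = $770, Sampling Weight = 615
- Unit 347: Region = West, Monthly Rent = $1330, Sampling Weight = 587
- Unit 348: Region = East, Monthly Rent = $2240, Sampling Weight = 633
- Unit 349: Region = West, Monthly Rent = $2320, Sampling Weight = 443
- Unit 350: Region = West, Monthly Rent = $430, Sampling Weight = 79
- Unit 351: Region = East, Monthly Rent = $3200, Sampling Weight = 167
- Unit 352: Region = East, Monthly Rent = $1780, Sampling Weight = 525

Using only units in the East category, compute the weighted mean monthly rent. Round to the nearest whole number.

2193

East rows: 343, 348, 351, 352
Weighted sum = 3000340
Sum of weights = 43 + 633 + 167 + 525 = 1368
Weighted mean = 3000340 / 1368 = 2193.231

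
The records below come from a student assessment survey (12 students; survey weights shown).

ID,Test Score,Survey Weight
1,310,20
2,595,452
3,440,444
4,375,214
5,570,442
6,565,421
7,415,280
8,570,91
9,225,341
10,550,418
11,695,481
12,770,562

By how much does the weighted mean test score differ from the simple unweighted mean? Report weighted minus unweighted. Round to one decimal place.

41.2

Unweighted sum = 6080
Unweighted mean = 6080 / 12 = 506.66667
Weighted sum = 310×20 + 595×452 + 440×444 + 375×214 + 570×442 + 565×421 + 415×280 + 570×91 + 225×341 + 550×418 + 695×481 + 770×562
  = 2282285
Sum of weights = 20 + 452 + 444 + 214 + 442 + 421 + 280 + 91 + 341 + 418 + 481 + 562 = 4166
Weighted mean = 2282285 / 4166 = 547.83605
Difference (weighted minus unweighted) = 41.169387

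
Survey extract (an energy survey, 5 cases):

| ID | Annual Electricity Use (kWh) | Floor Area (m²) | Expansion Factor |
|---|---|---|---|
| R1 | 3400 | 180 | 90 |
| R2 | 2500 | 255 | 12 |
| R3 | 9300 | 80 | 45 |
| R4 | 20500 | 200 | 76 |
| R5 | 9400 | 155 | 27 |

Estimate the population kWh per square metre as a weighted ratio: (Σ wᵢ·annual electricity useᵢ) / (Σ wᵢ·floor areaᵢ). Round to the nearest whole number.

61

Σ wᵢ·y = 3400×90 + 2500×12 + 9300×45 + 20500×76 + 9400×27
  = 306000 + 30000 + 418500 + 1558000 + 253800 = 2566300
Σ wᵢ·x = 180×90 + 255×12 + 80×45 + 200×76 + 155×27
  = 42245
Ratio = 2566300 / 42245 = 60.748018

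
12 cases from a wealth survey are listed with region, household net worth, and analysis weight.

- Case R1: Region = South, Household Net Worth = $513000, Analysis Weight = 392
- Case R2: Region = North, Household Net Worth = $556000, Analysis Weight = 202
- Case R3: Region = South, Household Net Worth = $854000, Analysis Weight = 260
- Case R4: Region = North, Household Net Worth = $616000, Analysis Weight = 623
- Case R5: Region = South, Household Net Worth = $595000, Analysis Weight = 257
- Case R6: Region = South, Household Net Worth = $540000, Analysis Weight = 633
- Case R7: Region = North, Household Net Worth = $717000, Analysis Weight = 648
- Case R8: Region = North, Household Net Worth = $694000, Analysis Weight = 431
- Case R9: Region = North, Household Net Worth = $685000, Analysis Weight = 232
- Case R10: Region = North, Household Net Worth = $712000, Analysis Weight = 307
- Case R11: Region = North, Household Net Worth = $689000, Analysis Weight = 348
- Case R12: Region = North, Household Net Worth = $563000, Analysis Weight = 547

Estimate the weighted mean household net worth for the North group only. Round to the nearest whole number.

North rows: R2, R4, R7, R8, R9, R10, R11, R12
Weighted sum = 556000×202 + 616000×623 + 717000×648 + 694000×431 + 685000×232 + 712000×307 + 689000×348 + 563000×547
  = 112312000 + 383768000 + 464616000 + 299114000 + 158920000 + 218584000 + 239772000 + 307961000 = 2185047000
Sum of weights = 3338
Weighted mean = 2185047000 / 3338 = 654597.66

654598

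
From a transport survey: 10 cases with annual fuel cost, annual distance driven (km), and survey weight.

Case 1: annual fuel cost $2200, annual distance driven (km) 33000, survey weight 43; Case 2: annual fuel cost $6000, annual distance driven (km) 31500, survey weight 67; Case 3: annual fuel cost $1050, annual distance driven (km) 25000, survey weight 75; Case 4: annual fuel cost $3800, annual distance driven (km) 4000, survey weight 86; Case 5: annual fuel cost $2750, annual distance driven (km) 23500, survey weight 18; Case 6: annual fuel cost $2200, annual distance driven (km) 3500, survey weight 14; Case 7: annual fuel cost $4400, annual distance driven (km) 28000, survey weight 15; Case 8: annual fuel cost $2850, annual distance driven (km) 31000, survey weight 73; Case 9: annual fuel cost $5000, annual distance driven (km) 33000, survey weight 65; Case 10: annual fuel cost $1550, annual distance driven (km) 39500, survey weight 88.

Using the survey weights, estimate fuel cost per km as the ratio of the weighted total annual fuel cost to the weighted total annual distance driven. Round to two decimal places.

0.12

Σ wᵢ·y = 2200×43 + 6000×67 + 1050×75 + 3800×86 + 2750×18 + 2200×14 + 4400×15 + 2850×73 + 5000×65 + 1550×88
  = 94600 + 402000 + 78750 + 326800 + 49500 + 30800 + 66000 + 208050 + 325000 + 136400 = 1717900
Σ wᵢ·x = 33000×43 + 31500×67 + 25000×75 + 4000×86 + 23500×18 + 3500×14 + 28000×15 + 31000×73 + 33000×65 + 39500×88
  = 14524500
Ratio = 1717900 / 14524500 = 0.11827602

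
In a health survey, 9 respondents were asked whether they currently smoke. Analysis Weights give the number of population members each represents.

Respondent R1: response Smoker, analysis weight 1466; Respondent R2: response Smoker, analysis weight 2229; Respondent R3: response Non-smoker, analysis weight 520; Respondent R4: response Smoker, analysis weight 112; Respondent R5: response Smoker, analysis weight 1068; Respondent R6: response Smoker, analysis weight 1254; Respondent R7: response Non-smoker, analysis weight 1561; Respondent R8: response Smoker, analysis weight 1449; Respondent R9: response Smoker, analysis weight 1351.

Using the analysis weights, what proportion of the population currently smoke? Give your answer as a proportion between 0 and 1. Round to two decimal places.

Sum of weights for 'Smoker' = 1466 + 2229 + 112 + 1068 + 1254 + 1449 + 1351 = 8929
Total weight = 11010
Weighted proportion = 8929 / 11010 = 0.81099001

0.81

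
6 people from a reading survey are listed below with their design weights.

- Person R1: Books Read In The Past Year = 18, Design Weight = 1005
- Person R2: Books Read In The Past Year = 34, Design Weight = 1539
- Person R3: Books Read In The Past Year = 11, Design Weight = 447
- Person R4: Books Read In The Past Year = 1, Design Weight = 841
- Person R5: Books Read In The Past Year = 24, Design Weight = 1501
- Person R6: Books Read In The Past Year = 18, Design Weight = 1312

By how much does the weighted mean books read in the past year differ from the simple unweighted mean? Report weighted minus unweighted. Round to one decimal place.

Unweighted sum = 18 + 34 + 11 + 1 + 24 + 18 = 106
Unweighted mean = 106 / 6 = 17.666667
Weighted sum = 18×1005 + 34×1539 + 11×447 + 1×841 + 24×1501 + 18×1312
  = 135814
Sum of weights = 1005 + 1539 + 447 + 841 + 1501 + 1312 = 6645
Weighted mean = 135814 / 6645 = 20.438525
Difference (weighted minus unweighted) = 2.7718585

2.8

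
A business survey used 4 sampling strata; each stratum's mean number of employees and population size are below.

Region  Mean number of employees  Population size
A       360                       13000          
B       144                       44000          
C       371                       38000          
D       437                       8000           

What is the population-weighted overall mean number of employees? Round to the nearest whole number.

Σ Nₕ·x̄ₕ = 360×13000 + 144×44000 + 371×38000 + 437×8000
  = 4680000 + 6336000 + 14098000 + 3496000 = 28610000
Σ Nₕ = 13000 + 44000 + 38000 + 8000 = 103000
Overall mean = 28610000 / 103000 = 277.76699

278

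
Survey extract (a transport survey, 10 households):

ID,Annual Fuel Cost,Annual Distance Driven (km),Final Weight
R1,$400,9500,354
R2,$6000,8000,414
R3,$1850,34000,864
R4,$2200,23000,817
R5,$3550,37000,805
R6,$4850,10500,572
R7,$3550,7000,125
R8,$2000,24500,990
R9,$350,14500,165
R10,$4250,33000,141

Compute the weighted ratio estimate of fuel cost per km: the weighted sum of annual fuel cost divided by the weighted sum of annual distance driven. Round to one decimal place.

Σ wᵢ·y = 400×354 + 6000×414 + 1850×864 + 2200×817 + 3550×805 + 4850×572 + 3550×125 + 2000×990 + 350×165 + 4250×141
  = 14734100
Σ wᵢ·x = 9500×354 + 8000×414 + 34000×864 + 23000×817 + 37000×805 + 10500×572 + 7000×125 + 24500×990 + 14500×165 + 33000×141
  = 3363000 + 3312000 + 29376000 + 18791000 + 29785000 + 6006000 + 875000 + 24255000 + 2392500 + 4653000 = 122808500
Ratio = 14734100 / 122808500 = 0.11997622

0.1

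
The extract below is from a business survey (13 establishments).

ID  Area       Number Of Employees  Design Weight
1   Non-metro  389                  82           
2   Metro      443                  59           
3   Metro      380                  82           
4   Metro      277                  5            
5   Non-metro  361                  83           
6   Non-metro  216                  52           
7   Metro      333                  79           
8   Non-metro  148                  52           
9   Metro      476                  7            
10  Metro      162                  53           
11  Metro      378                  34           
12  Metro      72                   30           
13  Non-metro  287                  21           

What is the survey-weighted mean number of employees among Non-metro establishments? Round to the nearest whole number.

299

Non-metro rows: 1, 5, 6, 8, 13
Weighted sum = 389×82 + 361×83 + 216×52 + 148×52 + 287×21
  = 31898 + 29963 + 11232 + 7696 + 6027 = 86816
Sum of weights = 82 + 83 + 52 + 52 + 21 = 290
Weighted mean = 86816 / 290 = 299.36552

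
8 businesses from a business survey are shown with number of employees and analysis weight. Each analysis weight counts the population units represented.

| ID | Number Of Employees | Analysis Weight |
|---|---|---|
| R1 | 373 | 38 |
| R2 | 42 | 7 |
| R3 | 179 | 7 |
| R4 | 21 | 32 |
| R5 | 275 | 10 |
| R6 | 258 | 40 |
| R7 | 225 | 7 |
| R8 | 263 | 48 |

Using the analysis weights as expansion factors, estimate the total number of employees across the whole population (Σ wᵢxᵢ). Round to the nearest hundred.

43700

Weighted total = 373×38 + 42×7 + 179×7 + 21×32 + 275×10 + 258×40 + 225×7 + 263×48
  = 14174 + 294 + 1253 + 672 + 2750 + 10320 + 1575 + 12624 = 43662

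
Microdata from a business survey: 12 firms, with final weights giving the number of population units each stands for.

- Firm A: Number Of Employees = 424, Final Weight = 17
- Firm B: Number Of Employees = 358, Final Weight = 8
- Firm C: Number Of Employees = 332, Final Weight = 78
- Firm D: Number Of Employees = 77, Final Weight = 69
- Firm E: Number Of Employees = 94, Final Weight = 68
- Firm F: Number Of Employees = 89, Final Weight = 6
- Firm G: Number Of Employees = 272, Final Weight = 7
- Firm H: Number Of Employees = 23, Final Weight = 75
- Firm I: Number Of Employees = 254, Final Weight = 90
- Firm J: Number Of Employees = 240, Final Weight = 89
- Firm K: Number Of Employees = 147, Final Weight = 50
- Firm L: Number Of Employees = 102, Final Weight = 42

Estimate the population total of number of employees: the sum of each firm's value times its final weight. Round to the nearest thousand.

108000

Weighted total = 424×17 + 358×8 + 332×78 + 77×69 + 94×68 + 89×6 + 272×7 + 23×75 + 254×90 + 240×89 + 147×50 + 102×42
  = 7208 + 2864 + 25896 + 5313 + 6392 + 534 + 1904 + 1725 + 22860 + 21360 + 7350 + 4284 = 107690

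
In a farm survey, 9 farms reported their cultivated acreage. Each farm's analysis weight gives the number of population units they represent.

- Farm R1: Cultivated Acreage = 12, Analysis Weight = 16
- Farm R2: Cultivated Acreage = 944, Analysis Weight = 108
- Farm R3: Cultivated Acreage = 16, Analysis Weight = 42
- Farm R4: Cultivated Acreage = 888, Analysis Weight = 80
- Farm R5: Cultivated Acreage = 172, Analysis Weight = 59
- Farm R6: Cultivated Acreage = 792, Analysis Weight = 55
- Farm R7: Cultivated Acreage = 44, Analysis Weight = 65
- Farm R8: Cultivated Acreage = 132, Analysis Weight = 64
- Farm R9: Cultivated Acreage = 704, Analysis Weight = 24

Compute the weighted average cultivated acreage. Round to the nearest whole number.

499

Weighted sum = 12×16 + 944×108 + 16×42 + 888×80 + 172×59 + 792×55 + 44×65 + 132×64 + 704×24
  = 192 + 101952 + 672 + 71040 + 10148 + 43560 + 2860 + 8448 + 16896 = 255768
Sum of weights = 513
Weighted mean = 255768 / 513 = 498.5731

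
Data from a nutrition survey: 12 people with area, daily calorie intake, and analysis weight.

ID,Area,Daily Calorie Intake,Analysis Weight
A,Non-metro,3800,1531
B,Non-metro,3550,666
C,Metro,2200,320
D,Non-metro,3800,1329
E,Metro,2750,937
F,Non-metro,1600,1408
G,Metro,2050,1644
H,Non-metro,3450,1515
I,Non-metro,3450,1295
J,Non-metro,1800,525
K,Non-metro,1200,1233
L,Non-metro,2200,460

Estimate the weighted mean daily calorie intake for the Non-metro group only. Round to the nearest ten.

Non-metro rows: A, B, D, F, H, I, J, K, L
Weighted sum = 3800×1531 + 3550×666 + 3800×1329 + 1600×1408 + 3450×1515 + 3450×1295 + 1800×525 + 1200×1233 + 2200×460
  = 5817800 + 2364300 + 5050200 + 2252800 + 5226750 + 4467750 + 945000 + 1479600 + 1012000 = 28616200
Sum of weights = 1531 + 666 + 1329 + 1408 + 1515 + 1295 + 525 + 1233 + 460 = 9962
Weighted mean = 28616200 / 9962 = 2872.5356

2870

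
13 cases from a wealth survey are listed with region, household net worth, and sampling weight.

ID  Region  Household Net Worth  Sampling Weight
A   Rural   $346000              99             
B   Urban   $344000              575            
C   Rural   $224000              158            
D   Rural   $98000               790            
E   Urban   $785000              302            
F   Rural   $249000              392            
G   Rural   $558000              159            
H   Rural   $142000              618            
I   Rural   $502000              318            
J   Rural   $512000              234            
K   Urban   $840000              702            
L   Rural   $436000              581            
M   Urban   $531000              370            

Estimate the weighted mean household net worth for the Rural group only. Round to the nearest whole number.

284835

Rural rows: A, C, D, F, G, H, I, J, L
Weighted sum = 346000×99 + 224000×158 + 98000×790 + 249000×392 + 558000×159 + 142000×618 + 502000×318 + 512000×234 + 436000×581
  = 953912000
Sum of weights = 3349
Weighted mean = 953912000 / 3349 = 284834.88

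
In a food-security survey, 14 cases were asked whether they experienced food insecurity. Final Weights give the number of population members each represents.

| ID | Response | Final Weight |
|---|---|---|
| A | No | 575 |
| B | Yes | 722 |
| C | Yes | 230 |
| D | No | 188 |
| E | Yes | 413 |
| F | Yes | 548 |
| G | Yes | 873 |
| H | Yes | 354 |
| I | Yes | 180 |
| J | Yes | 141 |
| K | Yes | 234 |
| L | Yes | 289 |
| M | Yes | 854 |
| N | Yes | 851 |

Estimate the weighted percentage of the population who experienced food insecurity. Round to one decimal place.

88.2

Sum of weights for 'Yes' = 722 + 230 + 413 + 548 + 873 + 354 + 180 + 141 + 234 + 289 + 854 + 851 = 5689
Total weight = 6452
Weighted proportion = 5689 / 6452 = 0.8817421 → 88.17421%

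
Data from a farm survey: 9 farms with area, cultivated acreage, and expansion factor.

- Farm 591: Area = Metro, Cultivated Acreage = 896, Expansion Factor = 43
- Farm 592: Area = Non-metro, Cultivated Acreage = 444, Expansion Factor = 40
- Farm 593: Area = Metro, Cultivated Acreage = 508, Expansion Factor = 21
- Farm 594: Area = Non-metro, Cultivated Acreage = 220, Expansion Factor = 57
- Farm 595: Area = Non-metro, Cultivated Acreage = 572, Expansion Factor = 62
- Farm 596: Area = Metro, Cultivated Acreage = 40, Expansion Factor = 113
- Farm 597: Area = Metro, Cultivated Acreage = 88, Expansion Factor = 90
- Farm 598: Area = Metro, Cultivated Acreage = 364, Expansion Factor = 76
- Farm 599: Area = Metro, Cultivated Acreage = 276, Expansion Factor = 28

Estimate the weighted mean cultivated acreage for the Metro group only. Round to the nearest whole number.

262

Metro rows: 591, 593, 596, 597, 598, 599
Weighted sum = 896×43 + 508×21 + 40×113 + 88×90 + 364×76 + 276×28
  = 97028
Sum of weights = 43 + 21 + 113 + 90 + 76 + 28 = 371
Weighted mean = 97028 / 371 = 261.531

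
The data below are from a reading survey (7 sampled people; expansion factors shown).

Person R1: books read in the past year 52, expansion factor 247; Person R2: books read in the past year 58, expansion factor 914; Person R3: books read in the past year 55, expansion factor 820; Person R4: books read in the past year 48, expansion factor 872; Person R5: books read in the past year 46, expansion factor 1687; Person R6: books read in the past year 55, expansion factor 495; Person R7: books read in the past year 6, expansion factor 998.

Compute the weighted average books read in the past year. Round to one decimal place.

Weighted sum = 52×247 + 58×914 + 55×820 + 48×872 + 46×1687 + 55×495 + 6×998
  = 12844 + 53012 + 45100 + 41856 + 77602 + 27225 + 5988 = 263627
Sum of weights = 247 + 914 + 820 + 872 + 1687 + 495 + 998 = 6033
Weighted mean = 263627 / 6033 = 43.697497

43.7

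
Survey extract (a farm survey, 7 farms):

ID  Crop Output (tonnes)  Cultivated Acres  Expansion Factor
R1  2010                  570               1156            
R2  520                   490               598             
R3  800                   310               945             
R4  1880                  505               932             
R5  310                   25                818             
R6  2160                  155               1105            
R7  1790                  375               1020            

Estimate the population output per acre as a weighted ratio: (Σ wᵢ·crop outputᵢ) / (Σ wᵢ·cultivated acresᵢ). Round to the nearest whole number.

4

Σ wᵢ·y = 2010×1156 + 520×598 + 800×945 + 1880×932 + 310×818 + 2160×1105 + 1790×1020
  = 2323560 + 310960 + 756000 + 1752160 + 253580 + 2386800 + 1825800 = 9608860
Σ wᵢ·x = 570×1156 + 490×598 + 310×945 + 505×932 + 25×818 + 155×1105 + 375×1020
  = 658920 + 293020 + 292950 + 470660 + 20450 + 171275 + 382500 = 2289775
Ratio = 9608860 / 2289775 = 4.196421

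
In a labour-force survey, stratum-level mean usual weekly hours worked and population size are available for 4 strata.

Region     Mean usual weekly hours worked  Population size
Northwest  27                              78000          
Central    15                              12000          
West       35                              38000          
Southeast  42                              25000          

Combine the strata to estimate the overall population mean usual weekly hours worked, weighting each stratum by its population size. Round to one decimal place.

Σ Nₕ·x̄ₕ = 27×78000 + 15×12000 + 35×38000 + 42×25000
  = 2106000 + 180000 + 1330000 + 1050000 = 4666000
Σ Nₕ = 78000 + 12000 + 38000 + 25000 = 153000
Overall mean = 4666000 / 153000 = 30.496732

30.5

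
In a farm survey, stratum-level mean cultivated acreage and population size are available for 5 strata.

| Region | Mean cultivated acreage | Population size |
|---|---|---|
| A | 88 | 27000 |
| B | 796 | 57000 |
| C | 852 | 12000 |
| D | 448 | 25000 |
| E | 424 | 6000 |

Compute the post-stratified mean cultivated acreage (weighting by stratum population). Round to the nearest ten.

560

Σ Nₕ·x̄ₕ = 88×27000 + 796×57000 + 852×12000 + 448×25000 + 424×6000
  = 2376000 + 45372000 + 10224000 + 11200000 + 2544000 = 71716000
Σ Nₕ = 27000 + 57000 + 12000 + 25000 + 6000 = 127000
Overall mean = 71716000 / 127000 = 564.69291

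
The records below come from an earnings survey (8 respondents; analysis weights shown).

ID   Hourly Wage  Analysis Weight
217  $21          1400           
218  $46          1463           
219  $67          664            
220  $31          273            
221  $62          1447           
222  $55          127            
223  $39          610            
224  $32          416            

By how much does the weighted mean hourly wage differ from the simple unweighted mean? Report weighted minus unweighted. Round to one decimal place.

0.2

Unweighted sum = 353
Unweighted mean = 353 / 8 = 44.125
Weighted sum = 21×1400 + 46×1463 + 67×664 + 31×273 + 62×1447 + 55×127 + 39×610 + 32×416
  = 29400 + 67298 + 44488 + 8463 + 89714 + 6985 + 23790 + 13312 = 283450
Sum of weights = 1400 + 1463 + 664 + 273 + 1447 + 127 + 610 + 416 = 6400
Weighted mean = 283450 / 6400 = 44.289062
Difference (weighted minus unweighted) = 0.1640625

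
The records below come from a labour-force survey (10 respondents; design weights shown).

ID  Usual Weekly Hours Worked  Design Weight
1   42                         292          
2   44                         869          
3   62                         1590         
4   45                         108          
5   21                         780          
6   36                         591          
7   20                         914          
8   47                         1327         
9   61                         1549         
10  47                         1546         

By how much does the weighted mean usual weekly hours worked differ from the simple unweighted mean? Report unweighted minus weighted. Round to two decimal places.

Unweighted sum = 42 + 44 + 62 + 45 + 21 + 36 + 20 + 47 + 61 + 47 = 425
Unweighted mean = 425 / 10 = 42.5
Weighted sum = 42×292 + 44×869 + 62×1590 + 45×108 + 21×780 + 36×591 + 20×914 + 47×1327 + 61×1549 + 47×1546
  = 439396
Sum of weights = 292 + 869 + 1590 + 108 + 780 + 591 + 914 + 1327 + 1549 + 1546 = 9566
Weighted mean = 439396 / 9566 = 45.933096
Difference (unweighted minus weighted) = -3.4330964

-3.43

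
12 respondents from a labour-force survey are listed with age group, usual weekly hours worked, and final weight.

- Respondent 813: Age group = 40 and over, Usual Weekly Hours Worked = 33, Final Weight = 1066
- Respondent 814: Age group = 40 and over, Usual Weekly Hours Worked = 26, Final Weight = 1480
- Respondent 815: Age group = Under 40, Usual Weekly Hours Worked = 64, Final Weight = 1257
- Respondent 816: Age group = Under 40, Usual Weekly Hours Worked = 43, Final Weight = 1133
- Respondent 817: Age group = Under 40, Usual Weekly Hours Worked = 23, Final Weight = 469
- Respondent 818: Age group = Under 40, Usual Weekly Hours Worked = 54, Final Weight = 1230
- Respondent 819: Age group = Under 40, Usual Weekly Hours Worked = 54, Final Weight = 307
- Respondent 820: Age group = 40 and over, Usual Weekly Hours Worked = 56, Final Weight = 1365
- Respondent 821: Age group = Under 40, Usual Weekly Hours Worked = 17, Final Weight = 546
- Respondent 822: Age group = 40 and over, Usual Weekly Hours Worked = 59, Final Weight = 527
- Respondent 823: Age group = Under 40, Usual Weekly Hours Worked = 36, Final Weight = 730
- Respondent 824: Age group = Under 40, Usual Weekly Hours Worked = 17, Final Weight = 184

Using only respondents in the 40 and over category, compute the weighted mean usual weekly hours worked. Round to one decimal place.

40 and over rows: 813, 814, 820, 822
Weighted sum = 33×1066 + 26×1480 + 56×1365 + 59×527
  = 181191
Sum of weights = 1066 + 1480 + 1365 + 527 = 4438
Weighted mean = 181191 / 4438 = 40.827174

40.8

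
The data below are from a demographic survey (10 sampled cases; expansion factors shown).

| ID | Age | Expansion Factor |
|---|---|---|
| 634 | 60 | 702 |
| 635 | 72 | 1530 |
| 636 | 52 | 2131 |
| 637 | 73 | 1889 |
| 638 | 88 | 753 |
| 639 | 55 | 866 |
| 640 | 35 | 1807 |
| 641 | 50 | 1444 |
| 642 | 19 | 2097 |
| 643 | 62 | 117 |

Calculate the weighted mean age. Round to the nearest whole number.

Weighted sum = 60×702 + 72×1530 + 52×2131 + 73×1889 + 88×753 + 55×866 + 35×1807 + 50×1444 + 19×2097 + 62×117
  = 42120 + 110160 + 110812 + 137897 + 66264 + 47630 + 63245 + 72200 + 39843 + 7254 = 697425
Sum of weights = 13336
Weighted mean = 697425 / 13336 = 52.296416

52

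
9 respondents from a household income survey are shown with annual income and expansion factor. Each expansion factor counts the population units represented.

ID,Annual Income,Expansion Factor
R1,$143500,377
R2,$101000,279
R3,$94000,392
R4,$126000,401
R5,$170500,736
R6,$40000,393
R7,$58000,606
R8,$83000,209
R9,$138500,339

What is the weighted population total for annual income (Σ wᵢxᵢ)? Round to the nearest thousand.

Weighted total = 143500×377 + 101000×279 + 94000×392 + 126000×401 + 170500×736 + 40000×393 + 58000×606 + 83000×209 + 138500×339
  = 410307000

410307000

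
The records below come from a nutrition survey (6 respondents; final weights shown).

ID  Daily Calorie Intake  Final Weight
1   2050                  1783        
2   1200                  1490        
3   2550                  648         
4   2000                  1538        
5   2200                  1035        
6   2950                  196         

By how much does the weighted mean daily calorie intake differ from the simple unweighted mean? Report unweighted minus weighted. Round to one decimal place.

211.1

Unweighted sum = 2050 + 1200 + 2550 + 2000 + 2200 + 2950 = 12950
Unweighted mean = 12950 / 6 = 2158.3333
Weighted sum = 2050×1783 + 1200×1490 + 2550×648 + 2000×1538 + 2200×1035 + 2950×196
  = 3655150 + 1788000 + 1652400 + 3076000 + 2277000 + 578200 = 13026750
Sum of weights = 1783 + 1490 + 648 + 1538 + 1035 + 196 = 6690
Weighted mean = 13026750 / 6690 = 1947.1973
Difference (unweighted minus weighted) = 211.13602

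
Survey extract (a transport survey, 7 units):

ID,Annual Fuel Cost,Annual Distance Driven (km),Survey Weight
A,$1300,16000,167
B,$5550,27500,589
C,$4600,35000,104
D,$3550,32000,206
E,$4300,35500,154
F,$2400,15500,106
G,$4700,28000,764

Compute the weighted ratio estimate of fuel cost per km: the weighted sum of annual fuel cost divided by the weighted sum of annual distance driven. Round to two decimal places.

0.16

Σ wᵢ·y = 1300×167 + 5550×589 + 4600×104 + 3550×206 + 4300×154 + 2400×106 + 4700×764
  = 217100 + 3268950 + 478400 + 731300 + 662200 + 254400 + 3590800 = 9203150
Σ wᵢ·x = 16000×167 + 27500×589 + 35000×104 + 32000×206 + 35500×154 + 15500×106 + 28000×764
  = 2672000 + 16197500 + 3640000 + 6592000 + 5467000 + 1643000 + 21392000 = 57603500
Ratio = 9203150 / 57603500 = 0.1597672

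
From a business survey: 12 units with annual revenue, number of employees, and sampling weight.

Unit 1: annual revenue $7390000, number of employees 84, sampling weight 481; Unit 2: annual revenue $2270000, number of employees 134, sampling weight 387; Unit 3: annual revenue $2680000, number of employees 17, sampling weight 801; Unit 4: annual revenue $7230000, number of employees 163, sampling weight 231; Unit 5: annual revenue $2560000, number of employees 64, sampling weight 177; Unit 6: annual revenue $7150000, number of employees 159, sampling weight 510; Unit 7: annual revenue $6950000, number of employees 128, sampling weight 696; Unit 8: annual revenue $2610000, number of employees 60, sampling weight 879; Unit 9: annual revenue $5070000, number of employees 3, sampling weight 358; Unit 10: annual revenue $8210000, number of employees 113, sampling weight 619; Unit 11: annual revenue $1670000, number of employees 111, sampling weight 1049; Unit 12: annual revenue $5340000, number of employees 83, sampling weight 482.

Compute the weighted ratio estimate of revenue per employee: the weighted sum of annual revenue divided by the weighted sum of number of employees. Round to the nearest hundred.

Σ wᵢ·y = 7390000×481 + 2270000×387 + 2680000×801 + 7230000×231 + 2560000×177 + 7150000×510 + 6950000×696 + 2610000×879 + 5070000×358 + 8210000×619 + 1670000×1049 + 5340000×482
  = 3554590000 + 878490000 + 2146680000 + 1670130000 + 453120000 + 3646500000 + 4837200000 + 2294190000 + 1815060000 + 5081990000 + 1751830000 + 2573880000 = 30703660000
Σ wᵢ·x = 84×481 + 134×387 + 17×801 + 163×231 + 64×177 + 159×510 + 128×696 + 60×879 + 3×358 + 113×619 + 111×1049 + 83×482
  = 605244
Ratio = 30703660000 / 605244 = 50729.392

50700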